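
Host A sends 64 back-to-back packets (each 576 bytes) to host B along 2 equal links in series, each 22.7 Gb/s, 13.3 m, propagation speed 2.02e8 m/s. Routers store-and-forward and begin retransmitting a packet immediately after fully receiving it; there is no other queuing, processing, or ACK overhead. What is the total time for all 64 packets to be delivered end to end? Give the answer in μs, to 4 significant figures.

Per-hop transmission t_tx = L/R = 4608/22700000000 = 0.202996 μs.
Per-hop propagation t_prop = 13.3/202000000 = 0.0658416 μs.
Pipeline fill: first packet needs 2·t_tx to clear all hops; remaining 63 packets each add one t_tx.
Total = (2+64-1)·t_tx + 2·t_prop = 65·0.202996 + 2·0.0658416 = 13.33 μs.

13.33 μs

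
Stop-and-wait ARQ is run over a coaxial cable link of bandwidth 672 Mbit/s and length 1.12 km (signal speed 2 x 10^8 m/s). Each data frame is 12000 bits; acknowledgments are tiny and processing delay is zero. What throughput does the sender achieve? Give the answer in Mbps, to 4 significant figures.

413.0 Mbps

t_tx = L/R = 12000/672000000 = 1.78571e-05 s.
t_prop = 1120/200000000 = 5.6e-06 s; RTT = 1.12e-05 s.
Cycle = t_tx + RTT = 2.90571e-05 s.
Throughput = L / cycle = 12000 / 2.90571e-05 = 413.0 Mbps.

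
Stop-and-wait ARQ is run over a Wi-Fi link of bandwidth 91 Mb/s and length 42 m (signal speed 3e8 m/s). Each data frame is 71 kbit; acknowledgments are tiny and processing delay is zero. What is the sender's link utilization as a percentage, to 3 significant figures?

t_tx = L/R = 71000/91000000 = 0.00078022 s.
t_prop = 42/300000000 = 1.4e-07 s; RTT = 2.8e-07 s.
Cycle = t_tx + RTT = 0.0007805 s.
Utilization = t_tx / cycle = 0.00078022/0.0007805 = 100 %.

100 %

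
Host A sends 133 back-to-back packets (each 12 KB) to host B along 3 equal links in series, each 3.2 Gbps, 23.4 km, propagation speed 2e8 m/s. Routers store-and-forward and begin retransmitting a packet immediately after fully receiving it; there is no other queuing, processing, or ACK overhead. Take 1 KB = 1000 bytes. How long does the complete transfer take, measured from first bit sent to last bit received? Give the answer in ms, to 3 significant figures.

4.40 ms

Per-hop transmission t_tx = L/R = 96000/3200000000 = 0.03 ms.
Per-hop propagation t_prop = 23400/200000000 = 0.117 ms.
Pipeline fill: first packet needs 3·t_tx to clear all hops; remaining 132 packets each add one t_tx.
Total = (3+133-1)·t_tx + 3·t_prop = 135·0.03 + 3·0.117 = 4.40 ms.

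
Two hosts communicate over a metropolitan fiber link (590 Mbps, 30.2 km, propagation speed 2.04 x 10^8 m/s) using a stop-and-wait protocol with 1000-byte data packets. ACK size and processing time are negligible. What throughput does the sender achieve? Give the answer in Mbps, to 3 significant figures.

25.8 Mbps

t_tx = L/R = 8000/590000000 = 1.35593e-05 s.
t_prop = 30200/204000000 = 0.000148039 s; RTT = 0.000296078 s.
Cycle = t_tx + RTT = 0.000309638 s.
Throughput = L / cycle = 8000 / 0.000309638 = 25.8 Mbps.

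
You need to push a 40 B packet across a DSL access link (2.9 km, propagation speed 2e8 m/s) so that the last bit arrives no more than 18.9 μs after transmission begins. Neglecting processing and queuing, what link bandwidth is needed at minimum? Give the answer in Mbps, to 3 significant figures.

72.7 Mbps

L = 320 bits.
Propagation delay = 2900 / 200000000 = 14.5 μs.
Transmission budget = 18.9 − 14.5 = 4.4 μs.
R ≥ L / t_tx = 320 bits / 4.4e-06 s = 72.7 Mbps.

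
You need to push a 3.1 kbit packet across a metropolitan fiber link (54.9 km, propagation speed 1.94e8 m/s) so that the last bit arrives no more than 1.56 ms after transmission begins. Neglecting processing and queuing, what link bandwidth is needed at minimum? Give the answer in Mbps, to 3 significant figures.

Propagation delay = 54900 / 194000000 = 0.28299 ms.
Transmission budget = 1.56 − 0.28299 = 1.27701 ms.
R ≥ L / t_tx = 3100 bits / 0.00127701 s = 2.43 Mbps.

2.43 Mbps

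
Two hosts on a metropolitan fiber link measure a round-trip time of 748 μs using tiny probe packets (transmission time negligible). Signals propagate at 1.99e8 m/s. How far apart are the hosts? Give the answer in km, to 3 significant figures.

74.4 km

One-way propagation = RTT/2 = 374 μs.
d = s × t = 199000000 × 0.000374 = 74.4 km.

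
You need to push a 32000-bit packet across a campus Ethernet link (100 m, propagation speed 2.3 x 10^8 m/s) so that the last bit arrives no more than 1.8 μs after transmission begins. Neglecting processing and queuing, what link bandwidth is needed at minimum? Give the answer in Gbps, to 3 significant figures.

23.4 Gbps

Propagation delay = 100 / 2.3e+08 = 0.434783 μs.
Transmission budget = 1.8 − 0.434783 = 1.36522 μs.
R ≥ L / t_tx = 32000 bits / 1.36522e-06 s = 23.4 Gbps.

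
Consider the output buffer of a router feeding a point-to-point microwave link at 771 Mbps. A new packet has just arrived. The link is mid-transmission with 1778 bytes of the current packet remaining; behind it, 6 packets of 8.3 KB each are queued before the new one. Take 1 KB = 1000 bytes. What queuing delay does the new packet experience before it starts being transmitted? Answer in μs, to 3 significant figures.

535 μs

Each queued packet: L/R = 66400/771000000 = 86.1219 μs.
6 queued → 516.732 μs.
Plus remaining 14224 bits of current packet: 18.4488 μs.
Queuing delay = 535 μs.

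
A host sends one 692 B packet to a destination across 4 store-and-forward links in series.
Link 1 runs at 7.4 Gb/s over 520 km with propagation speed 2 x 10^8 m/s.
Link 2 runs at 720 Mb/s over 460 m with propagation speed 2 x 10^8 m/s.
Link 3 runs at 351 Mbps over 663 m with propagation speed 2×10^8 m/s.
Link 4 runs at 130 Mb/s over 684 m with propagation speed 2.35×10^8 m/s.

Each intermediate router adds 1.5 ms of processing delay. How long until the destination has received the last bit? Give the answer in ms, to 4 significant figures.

7.175 ms

L = 692 × 8 = 5536 bits.
Transmission delays (L/R per hop): 0.000748108, 0.00768889, 0.0157721, 0.0425846 ms; sum = 0.0667937 ms.
Propagation delays (d/s per hop): 2.6, 0.0023, 0.003315, 0.00291064 ms; sum = 2.60853 ms.
Processing at 3 router(s): 3 × 1.5 ms = 4.5 ms.
End-to-end = 7.175 ms.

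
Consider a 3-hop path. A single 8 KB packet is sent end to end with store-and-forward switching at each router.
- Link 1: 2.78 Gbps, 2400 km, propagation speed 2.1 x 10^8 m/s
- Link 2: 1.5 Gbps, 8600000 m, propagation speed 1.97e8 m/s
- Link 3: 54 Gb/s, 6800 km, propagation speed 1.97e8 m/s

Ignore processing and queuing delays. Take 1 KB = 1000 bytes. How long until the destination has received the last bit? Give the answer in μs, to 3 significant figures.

89700 μs

L = 64000 bits.
Transmission delays (L/R per hop): 23.0216, 42.6667, 1.18519 μs; sum = 66.8734 μs.
Propagation delays (d/s per hop): 11428.6, 43654.8, 34517.8 μs; sum = 89601.2 μs.
End-to-end = 89700 μs.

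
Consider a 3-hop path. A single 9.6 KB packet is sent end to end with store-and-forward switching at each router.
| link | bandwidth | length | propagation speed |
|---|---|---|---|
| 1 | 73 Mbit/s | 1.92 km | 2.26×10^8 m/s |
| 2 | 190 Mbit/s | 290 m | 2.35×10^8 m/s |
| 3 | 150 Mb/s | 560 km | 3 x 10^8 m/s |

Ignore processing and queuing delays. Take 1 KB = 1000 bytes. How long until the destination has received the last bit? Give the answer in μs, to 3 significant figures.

3840 μs

L = 76800 bits.
Transmission delays (L/R per hop): 1052.05, 404.211, 512 μs; sum = 1968.27 μs.
Propagation delays (d/s per hop): 8.49558, 1.23404, 1866.67 μs; sum = 1876.4 μs.
End-to-end = 3840 μs.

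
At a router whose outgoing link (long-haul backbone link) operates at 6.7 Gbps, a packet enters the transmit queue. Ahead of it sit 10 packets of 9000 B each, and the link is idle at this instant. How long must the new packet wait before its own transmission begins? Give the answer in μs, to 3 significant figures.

107 μs

Each queued packet: L/R = 72000/6700000000 = 10.7463 μs.
10 queued → 107.463 μs.
Queuing delay = 107 μs.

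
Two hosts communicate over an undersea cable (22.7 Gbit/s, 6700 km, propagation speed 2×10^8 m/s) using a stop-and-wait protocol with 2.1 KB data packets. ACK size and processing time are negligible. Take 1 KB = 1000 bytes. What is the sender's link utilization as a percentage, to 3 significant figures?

t_tx = L/R = 16800/22700000000 = 7.40088e-07 s.
t_prop = 6700000/200000000 = 0.0335 s; RTT = 0.067 s.
Cycle = t_tx + RTT = 0.0670007 s.
Utilization = t_tx / cycle = 7.40088e-07/0.0670007 = 0.00110 %.

0.00110 %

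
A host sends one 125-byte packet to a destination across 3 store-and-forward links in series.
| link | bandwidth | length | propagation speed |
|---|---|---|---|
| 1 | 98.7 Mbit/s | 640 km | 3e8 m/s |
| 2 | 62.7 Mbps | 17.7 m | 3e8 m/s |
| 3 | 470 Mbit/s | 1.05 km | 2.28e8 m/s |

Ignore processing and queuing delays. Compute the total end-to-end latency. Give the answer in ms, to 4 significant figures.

2.166 ms

L = 125 × 8 = 1000 bits.
Transmission delays (L/R per hop): 0.0101317, 0.015949, 0.00212766 ms; sum = 0.0282083 ms.
Propagation delays (d/s per hop): 2.13333, 5.9e-05, 0.00460526 ms; sum = 2.138 ms.
End-to-end = 2.166 ms.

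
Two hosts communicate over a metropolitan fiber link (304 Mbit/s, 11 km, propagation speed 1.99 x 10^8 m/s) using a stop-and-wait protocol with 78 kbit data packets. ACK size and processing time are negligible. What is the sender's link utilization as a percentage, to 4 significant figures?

69.89 %

t_tx = L/R = 78000/304000000 = 0.000256579 s.
t_prop = 11000/199000000 = 5.52764e-05 s; RTT = 0.000110553 s.
Cycle = t_tx + RTT = 0.000367132 s.
Utilization = t_tx / cycle = 0.000256579/0.000367132 = 69.89 %.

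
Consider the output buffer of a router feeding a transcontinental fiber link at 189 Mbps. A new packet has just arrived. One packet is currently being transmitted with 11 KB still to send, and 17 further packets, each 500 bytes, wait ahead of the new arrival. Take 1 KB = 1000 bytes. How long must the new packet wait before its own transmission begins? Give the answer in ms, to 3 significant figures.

0.825 ms

Each queued packet: L/R = 4000/189000000 = 0.021164 ms.
17 queued → 0.359788 ms.
Plus remaining 88000 bits of current packet: 0.465608 ms.
Queuing delay = 0.825 ms.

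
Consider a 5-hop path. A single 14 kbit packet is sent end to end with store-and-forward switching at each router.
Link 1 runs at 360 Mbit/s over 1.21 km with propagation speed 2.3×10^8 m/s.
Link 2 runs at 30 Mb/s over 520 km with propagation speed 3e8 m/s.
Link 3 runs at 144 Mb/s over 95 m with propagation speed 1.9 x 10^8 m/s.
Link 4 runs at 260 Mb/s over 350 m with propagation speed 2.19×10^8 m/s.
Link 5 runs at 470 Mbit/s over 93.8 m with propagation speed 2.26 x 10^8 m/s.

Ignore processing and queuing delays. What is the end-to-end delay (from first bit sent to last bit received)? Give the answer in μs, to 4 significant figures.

2428 μs

L = 14000 bits.
Transmission delays (L/R per hop): 38.8889, 466.667, 97.2222, 53.8462, 29.7872 μs; sum = 686.411 μs.
Propagation delays (d/s per hop): 5.26087, 1733.33, 0.5, 1.59817, 0.415044 μs; sum = 1741.11 μs.
End-to-end = 2428 μs.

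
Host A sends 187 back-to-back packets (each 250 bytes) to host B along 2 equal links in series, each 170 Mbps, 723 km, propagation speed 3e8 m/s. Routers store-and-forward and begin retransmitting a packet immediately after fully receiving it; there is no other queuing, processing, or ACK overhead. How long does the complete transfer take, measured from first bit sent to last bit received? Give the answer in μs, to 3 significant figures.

Per-hop transmission t_tx = L/R = 2000/170000000 = 11.7647 μs.
Per-hop propagation t_prop = 723000/300000000 = 2410 μs.
Pipeline fill: first packet needs 2·t_tx to clear all hops; remaining 186 packets each add one t_tx.
Total = (2+187-1)·t_tx + 2·t_prop = 188·11.7647 + 2·2410 = 7030 μs.

7030 μs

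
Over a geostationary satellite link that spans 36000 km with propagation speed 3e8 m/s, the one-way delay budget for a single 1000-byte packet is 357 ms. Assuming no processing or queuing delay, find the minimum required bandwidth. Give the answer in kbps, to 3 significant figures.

33.8 kbps

L = 8000 bits.
Propagation delay = 36000000 / 300000000 = 120 ms.
Transmission budget = 357 − 120 = 237 ms.
R ≥ L / t_tx = 8000 bits / 0.237 s = 33.8 kbps.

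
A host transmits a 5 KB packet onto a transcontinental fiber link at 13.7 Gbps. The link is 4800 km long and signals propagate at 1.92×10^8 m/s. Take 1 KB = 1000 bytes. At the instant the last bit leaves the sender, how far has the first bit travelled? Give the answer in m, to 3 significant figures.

t_tx = L/R = 40000/13700000000 = 2.91971e-06 s.
Distance = s × t_tx = 192000000 × 2.91971e-06 = 561 m.

561 m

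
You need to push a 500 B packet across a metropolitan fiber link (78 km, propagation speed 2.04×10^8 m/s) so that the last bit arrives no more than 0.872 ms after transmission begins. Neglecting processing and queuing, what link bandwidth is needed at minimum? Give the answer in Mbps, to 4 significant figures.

8.169 Mbps

L = 4000 bits.
Propagation delay = 78000 / 204000000 = 0.382353 ms.
Transmission budget = 0.872 − 0.382353 = 0.489647 ms.
R ≥ L / t_tx = 4000 bits / 0.000489647 s = 8.169 Mbps.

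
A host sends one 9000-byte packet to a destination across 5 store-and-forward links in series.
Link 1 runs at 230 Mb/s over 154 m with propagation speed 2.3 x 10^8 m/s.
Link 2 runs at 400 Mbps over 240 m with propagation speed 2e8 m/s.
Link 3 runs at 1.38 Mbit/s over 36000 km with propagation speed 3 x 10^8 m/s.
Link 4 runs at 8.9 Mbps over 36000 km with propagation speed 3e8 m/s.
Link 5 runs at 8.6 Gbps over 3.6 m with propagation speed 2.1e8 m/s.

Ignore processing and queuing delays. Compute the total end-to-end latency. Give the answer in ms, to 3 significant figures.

301 ms

L = 9000 × 8 = 72000 bits.
Transmission delays (L/R per hop): 0.313043, 0.18, 52.1739, 8.08989, 0.00837209 ms; sum = 60.7652 ms.
Propagation delays (d/s per hop): 0.000669565, 0.0012, 120, 120, 1.71429e-05 ms; sum = 240.002 ms.
End-to-end = 301 ms.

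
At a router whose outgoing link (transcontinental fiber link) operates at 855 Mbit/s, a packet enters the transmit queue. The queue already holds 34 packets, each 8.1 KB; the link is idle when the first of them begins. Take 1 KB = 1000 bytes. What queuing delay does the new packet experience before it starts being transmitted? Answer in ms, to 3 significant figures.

Each queued packet: L/R = 64800/855000000 = 0.0757895 ms.
34 queued → 2.57684 ms.
Queuing delay = 2.58 ms.

2.58 ms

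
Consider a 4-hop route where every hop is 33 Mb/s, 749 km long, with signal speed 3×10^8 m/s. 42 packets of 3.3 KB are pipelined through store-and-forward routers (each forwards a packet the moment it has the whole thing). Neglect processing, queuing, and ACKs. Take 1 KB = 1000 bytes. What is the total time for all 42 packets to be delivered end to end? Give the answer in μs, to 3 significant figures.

Per-hop transmission t_tx = L/R = 26400/33000000 = 800 μs.
Per-hop propagation t_prop = 749000/300000000 = 2496.67 μs.
Pipeline fill: first packet needs 4·t_tx to clear all hops; remaining 41 packets each add one t_tx.
Total = (4+42-1)·t_tx + 4·t_prop = 45·800 + 4·2496.67 = 46000 μs.

46000 μs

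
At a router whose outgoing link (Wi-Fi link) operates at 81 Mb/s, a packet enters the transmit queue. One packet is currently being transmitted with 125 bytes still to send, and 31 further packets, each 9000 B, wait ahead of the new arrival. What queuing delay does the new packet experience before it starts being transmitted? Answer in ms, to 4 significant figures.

27.57 ms

Each queued packet: L/R = 72000/81000000 = 0.888889 ms.
31 queued → 27.5556 ms.
Plus remaining 1000 bits of current packet: 0.0123457 ms.
Queuing delay = 27.57 ms.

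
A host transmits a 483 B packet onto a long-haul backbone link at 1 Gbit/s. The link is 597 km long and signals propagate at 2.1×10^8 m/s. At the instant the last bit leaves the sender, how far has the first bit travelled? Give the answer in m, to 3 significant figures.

811 m

t_tx = L/R = 3864/1000000000 = 3.864e-06 s.
Distance = s × t_tx = 210000000 × 3.864e-06 = 811 m.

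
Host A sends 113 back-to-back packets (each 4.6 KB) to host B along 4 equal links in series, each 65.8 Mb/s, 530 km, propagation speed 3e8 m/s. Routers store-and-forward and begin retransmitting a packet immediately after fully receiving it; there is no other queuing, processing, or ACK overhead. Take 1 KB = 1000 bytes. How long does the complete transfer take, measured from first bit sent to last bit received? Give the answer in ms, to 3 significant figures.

71.9 ms

Per-hop transmission t_tx = L/R = 36800/65800000 = 0.559271 ms.
Per-hop propagation t_prop = 530000/300000000 = 1.76667 ms.
Pipeline fill: first packet needs 4·t_tx to clear all hops; remaining 112 packets each add one t_tx.
Total = (4+113-1)·t_tx + 4·t_prop = 116·0.559271 + 4·1.76667 = 71.9 ms.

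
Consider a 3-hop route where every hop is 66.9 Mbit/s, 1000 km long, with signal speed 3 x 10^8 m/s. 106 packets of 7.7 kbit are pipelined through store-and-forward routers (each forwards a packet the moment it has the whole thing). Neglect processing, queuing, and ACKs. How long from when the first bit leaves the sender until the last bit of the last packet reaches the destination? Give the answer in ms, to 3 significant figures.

22.4 ms

Per-hop transmission t_tx = L/R = 7700/6.69e+07 = 0.115097 ms.
Per-hop propagation t_prop = 1000000/300000000 = 3.33333 ms.
Pipeline fill: first packet needs 3·t_tx to clear all hops; remaining 105 packets each add one t_tx.
Total = (3+106-1)·t_tx + 3·t_prop = 108·0.115097 + 3·3.33333 = 22.4 ms.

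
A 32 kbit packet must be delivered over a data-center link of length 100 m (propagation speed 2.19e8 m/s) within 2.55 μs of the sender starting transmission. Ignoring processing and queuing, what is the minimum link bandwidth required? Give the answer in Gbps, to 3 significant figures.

15.3 Gbps

Propagation delay = 100 / 219000000 = 0.456621 μs.
Transmission budget = 2.55 − 0.456621 = 2.09338 μs.
R ≥ L / t_tx = 32000 bits / 2.09338e-06 s = 15.3 Gbps.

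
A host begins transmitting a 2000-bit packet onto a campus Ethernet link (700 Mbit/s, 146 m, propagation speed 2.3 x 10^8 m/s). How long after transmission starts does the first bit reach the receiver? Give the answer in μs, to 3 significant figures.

0.635 μs

First bit experiences only propagation delay: d/s = 146/2.3e+08 = 0.635 μs.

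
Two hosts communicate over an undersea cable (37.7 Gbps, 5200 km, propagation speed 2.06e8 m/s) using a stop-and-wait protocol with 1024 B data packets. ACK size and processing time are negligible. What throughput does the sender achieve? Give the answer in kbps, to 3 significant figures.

t_tx = L/R = 8192/37700000000 = 2.17294e-07 s.
t_prop = 5200000/206000000 = 0.0252427 s; RTT = 0.0504854 s.
Cycle = t_tx + RTT = 0.0504857 s.
Throughput = L / cycle = 8192 / 0.0504857 = 162 kbps.

162 kbps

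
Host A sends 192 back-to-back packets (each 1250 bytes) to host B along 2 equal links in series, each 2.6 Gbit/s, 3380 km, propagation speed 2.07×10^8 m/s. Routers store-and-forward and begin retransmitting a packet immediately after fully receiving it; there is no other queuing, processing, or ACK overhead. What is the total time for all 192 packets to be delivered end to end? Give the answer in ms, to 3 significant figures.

33.4 ms

Per-hop transmission t_tx = L/R = 10000/2600000000 = 0.00384615 ms.
Per-hop propagation t_prop = 3380000/2.07e+08 = 16.3285 ms.
Pipeline fill: first packet needs 2·t_tx to clear all hops; remaining 191 packets each add one t_tx.
Total = (2+192-1)·t_tx + 2·t_prop = 193·0.00384615 + 2·16.3285 = 33.4 ms.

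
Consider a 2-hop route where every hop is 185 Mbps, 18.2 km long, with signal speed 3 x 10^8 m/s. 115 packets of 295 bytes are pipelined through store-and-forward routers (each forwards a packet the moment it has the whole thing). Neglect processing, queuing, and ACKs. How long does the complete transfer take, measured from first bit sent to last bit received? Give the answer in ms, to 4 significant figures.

1.601 ms

Per-hop transmission t_tx = L/R = 2360/185000000 = 0.0127568 ms.
Per-hop propagation t_prop = 18200/300000000 = 0.0606667 ms.
Pipeline fill: first packet needs 2·t_tx to clear all hops; remaining 114 packets each add one t_tx.
Total = (2+115-1)·t_tx + 2·t_prop = 116·0.0127568 + 2·0.0606667 = 1.601 ms.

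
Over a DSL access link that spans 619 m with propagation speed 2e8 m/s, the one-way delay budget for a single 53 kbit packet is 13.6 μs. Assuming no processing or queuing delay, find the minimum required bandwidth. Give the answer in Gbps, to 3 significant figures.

5.05 Gbps

Propagation delay = 619 / 200000000 = 3.095 μs.
Transmission budget = 13.6 − 3.095 = 10.505 μs.
R ≥ L / t_tx = 53000 bits / 1.0505e-05 s = 5.05 Gbps.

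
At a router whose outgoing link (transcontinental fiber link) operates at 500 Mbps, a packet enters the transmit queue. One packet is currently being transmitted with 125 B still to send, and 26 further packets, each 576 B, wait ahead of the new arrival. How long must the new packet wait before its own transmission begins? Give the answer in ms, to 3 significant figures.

Each queued packet: L/R = 4608/500000000 = 0.009216 ms.
26 queued → 0.239616 ms.
Plus remaining 1000 bits of current packet: 0.002 ms.
Queuing delay = 0.242 ms.

0.242 ms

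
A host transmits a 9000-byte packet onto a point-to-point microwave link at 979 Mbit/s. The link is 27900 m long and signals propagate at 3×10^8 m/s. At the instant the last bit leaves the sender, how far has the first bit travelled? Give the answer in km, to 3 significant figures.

t_tx = L/R = 72000/979000000 = 7.35444e-05 s.
Distance = s × t_tx = 300000000 × 7.35444e-05 = 22.1 km.

22.1 km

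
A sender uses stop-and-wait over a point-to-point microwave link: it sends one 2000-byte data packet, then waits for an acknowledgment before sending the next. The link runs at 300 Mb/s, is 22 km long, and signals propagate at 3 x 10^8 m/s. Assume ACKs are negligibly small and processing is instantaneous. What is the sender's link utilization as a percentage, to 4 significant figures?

26.67 %

t_tx = L/R = 16000/300000000 = 5.33333e-05 s.
t_prop = 22000/300000000 = 7.33333e-05 s; RTT = 0.000146667 s.
Cycle = t_tx + RTT = 0.0002 s.
Utilization = t_tx / cycle = 5.33333e-05/0.0002 = 26.67 %.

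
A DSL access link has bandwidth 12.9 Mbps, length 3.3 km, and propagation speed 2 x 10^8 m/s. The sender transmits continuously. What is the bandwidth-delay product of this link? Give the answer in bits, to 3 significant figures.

Propagation delay = 3300 / 200000000 = 1.65e-05 s.
BDP = R × t_prop = 12900000 × 1.65e-05 = 212.85 bits.

213 bits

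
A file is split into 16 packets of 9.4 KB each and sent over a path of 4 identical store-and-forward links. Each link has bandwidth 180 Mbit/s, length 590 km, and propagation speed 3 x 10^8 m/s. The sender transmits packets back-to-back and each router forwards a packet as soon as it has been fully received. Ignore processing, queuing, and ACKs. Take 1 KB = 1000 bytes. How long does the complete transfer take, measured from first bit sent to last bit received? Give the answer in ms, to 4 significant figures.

15.80 ms

Per-hop transmission t_tx = L/R = 75200/180000000 = 0.417778 ms.
Per-hop propagation t_prop = 590000/300000000 = 1.96667 ms.
Pipeline fill: first packet needs 4·t_tx to clear all hops; remaining 15 packets each add one t_tx.
Total = (4+16-1)·t_tx + 4·t_prop = 19·0.417778 + 4·1.96667 = 15.80 ms.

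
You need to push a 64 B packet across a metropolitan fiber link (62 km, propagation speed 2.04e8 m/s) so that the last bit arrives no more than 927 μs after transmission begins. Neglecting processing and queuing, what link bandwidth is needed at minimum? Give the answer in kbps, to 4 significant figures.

821.7 kbps

L = 512 bits.
Propagation delay = 62000 / 204000000 = 303.922 μs.
Transmission budget = 927 − 303.922 = 623.078 μs.
R ≥ L / t_tx = 512 bits / 0.000623078 s = 821.7 kbps.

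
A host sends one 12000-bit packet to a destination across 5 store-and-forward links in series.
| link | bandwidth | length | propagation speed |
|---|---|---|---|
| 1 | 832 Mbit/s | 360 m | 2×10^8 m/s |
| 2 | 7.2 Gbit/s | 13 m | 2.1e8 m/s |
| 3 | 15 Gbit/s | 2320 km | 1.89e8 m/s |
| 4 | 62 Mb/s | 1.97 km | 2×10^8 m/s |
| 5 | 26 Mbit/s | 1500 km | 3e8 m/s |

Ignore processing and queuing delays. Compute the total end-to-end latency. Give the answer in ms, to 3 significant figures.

Transmission delays (L/R per hop): 0.0144231, 0.00166667, 0.0008, 0.193548, 0.461538 ms; sum = 0.671977 ms.
Propagation delays (d/s per hop): 0.0018, 6.19048e-05, 12.2751, 0.00985, 5 ms; sum = 17.2868 ms.
End-to-end = 18.0 ms.

18.0 ms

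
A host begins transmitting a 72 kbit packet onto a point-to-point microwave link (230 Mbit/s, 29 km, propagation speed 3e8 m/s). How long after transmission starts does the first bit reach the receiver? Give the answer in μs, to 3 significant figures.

First bit experiences only propagation delay: d/s = 29000/300000000 = 96.7 μs.

96.7 μs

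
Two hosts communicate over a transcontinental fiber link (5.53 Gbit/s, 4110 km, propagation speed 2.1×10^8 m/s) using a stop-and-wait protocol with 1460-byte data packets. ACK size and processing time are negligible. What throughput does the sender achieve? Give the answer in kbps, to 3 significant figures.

298 kbps

t_tx = L/R = 11680/5530000000 = 2.11212e-06 s.
t_prop = 4110000/210000000 = 0.0195714 s; RTT = 0.0391429 s.
Cycle = t_tx + RTT = 0.039145 s.
Throughput = L / cycle = 11680 / 0.039145 = 298 kbps.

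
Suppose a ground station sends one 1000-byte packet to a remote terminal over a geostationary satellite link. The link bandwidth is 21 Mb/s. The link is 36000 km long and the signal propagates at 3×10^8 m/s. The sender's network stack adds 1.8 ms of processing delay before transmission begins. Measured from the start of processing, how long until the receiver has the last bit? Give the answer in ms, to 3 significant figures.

L = 1000 × 8 = 8000 bits.
Transmission delay = L/R = 8000 / 21000000 = 0.380952 ms.
Propagation delay = d/s = 36000000 m / 300000000 m/s = 120 ms.
Plus processing delay 1.8 ms = 1.8 ms.
Total = 122 ms.

122 ms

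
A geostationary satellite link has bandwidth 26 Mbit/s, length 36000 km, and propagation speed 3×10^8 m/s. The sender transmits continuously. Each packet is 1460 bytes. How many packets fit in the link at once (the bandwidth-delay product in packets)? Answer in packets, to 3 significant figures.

Propagation delay = 36000000 / 300000000 = 0.12 s.
BDP = R × t_prop = 26000000 × 0.12 = 3120000 bits.
In packets of 11680 bits: 267 packets.

267 packets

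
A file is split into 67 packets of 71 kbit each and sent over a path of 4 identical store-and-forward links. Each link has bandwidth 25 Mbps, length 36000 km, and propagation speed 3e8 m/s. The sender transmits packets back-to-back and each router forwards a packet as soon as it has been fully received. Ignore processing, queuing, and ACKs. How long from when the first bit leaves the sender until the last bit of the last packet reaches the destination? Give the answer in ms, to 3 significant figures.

679 ms

Per-hop transmission t_tx = L/R = 71000/25000000 = 2.84 ms.
Per-hop propagation t_prop = 36000000/300000000 = 120 ms.
Pipeline fill: first packet needs 4·t_tx to clear all hops; remaining 66 packets each add one t_tx.
Total = (4+67-1)·t_tx + 4·t_prop = 70·2.84 + 4·120 = 679 ms.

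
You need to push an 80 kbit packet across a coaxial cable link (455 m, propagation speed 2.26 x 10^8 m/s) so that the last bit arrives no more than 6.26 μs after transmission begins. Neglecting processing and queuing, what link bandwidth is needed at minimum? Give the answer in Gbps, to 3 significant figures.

Propagation delay = 455 / 2.26e+08 = 2.01327 μs.
Transmission budget = 6.26 − 2.01327 = 4.24673 μs.
R ≥ L / t_tx = 80000 bits / 4.24673e-06 s = 18.8 Gbps.

18.8 Gbps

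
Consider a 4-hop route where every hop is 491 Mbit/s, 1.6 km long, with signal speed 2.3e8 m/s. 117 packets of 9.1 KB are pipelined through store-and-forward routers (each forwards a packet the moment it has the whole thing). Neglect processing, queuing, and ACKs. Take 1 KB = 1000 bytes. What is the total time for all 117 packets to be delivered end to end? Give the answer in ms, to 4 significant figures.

Per-hop transmission t_tx = L/R = 72800/491000000 = 0.148269 ms.
Per-hop propagation t_prop = 1600/2.3e+08 = 0.00695652 ms.
Pipeline fill: first packet needs 4·t_tx to clear all hops; remaining 116 packets each add one t_tx.
Total = (4+117-1)·t_tx + 4·t_prop = 120·0.148269 + 4·0.00695652 = 17.82 ms.

17.82 ms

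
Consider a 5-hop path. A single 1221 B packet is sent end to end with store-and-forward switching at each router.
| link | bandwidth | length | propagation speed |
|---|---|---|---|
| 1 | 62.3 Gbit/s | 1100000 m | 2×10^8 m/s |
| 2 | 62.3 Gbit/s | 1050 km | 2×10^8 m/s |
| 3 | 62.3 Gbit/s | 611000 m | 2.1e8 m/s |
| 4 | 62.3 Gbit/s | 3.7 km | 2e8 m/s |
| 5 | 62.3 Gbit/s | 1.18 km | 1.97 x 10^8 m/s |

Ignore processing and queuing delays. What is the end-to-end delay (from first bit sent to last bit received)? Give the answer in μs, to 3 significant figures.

L = 1221 × 8 = 9768 bits.
Transmission delay per hop = L/R = 9768/62300000000 = 0.15679 μs; 5 hops → 0.783949 μs.
Propagation delays (d/s per hop): 5500, 5250, 2909.52, 18.5, 5.98985 μs; sum = 13684 μs.
End-to-end = 13700 μs.

13700 μs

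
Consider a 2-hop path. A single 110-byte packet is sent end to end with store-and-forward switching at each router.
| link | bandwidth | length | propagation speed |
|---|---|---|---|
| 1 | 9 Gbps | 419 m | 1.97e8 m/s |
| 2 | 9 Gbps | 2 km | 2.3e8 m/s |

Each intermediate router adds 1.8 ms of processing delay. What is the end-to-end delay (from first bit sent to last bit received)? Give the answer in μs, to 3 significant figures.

L = 110 × 8 = 880 bits.
Transmission delay per hop = L/R = 880/9000000000 = 0.0977778 μs; 2 hops → 0.195556 μs.
Propagation delays (d/s per hop): 2.1269, 8.69565 μs; sum = 10.8226 μs.
Processing at 1 router(s): 1 × 1.8 ms = 1800 μs.
End-to-end = 1810 μs.

1810 μs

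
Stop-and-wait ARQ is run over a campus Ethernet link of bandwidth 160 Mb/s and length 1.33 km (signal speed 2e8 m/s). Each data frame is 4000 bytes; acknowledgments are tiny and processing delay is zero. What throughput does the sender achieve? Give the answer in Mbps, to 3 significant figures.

t_tx = L/R = 32000/160000000 = 0.0002 s.
t_prop = 1330/200000000 = 6.65e-06 s; RTT = 1.33e-05 s.
Cycle = t_tx + RTT = 0.0002133 s.
Throughput = L / cycle = 32000 / 0.0002133 = 150 Mbps.

150 Mbps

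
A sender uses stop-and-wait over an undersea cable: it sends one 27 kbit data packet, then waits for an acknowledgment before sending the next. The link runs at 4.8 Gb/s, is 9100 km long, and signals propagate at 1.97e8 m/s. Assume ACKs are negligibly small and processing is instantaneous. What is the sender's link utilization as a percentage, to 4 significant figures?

t_tx = L/R = 27000/4800000000 = 5.625e-06 s.
t_prop = 9100000/197000000 = 0.0461929 s; RTT = 0.0923858 s.
Cycle = t_tx + RTT = 0.0923914 s.
Utilization = t_tx / cycle = 5.625e-06/0.0923914 = 0.006088 %.

0.006088 %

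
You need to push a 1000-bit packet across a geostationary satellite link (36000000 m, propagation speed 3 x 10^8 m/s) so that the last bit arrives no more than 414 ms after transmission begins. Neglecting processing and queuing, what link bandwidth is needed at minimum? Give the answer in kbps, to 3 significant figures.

Propagation delay = 36000000 / 300000000 = 120 ms.
Transmission budget = 414 − 120 = 294 ms.
R ≥ L / t_tx = 1000 bits / 0.294 s = 3.40 kbps.

3.40 kbps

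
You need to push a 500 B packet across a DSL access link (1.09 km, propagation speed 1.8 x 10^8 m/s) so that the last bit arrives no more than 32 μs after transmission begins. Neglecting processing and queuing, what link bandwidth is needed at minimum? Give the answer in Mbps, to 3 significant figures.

L = 4000 bits.
Propagation delay = 1090 / 180000000 = 6.05556 μs.
Transmission budget = 32 − 6.05556 = 25.9444 μs.
R ≥ L / t_tx = 4000 bits / 2.59444e-05 s = 154 Mbps.

154 Mbps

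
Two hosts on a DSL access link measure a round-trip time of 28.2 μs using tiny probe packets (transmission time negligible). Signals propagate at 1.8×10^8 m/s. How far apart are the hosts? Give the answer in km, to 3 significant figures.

One-way propagation = RTT/2 = 14.1 μs.
d = s × t = 180000000 × 1.41e-05 = 2.54 km.

2.54 km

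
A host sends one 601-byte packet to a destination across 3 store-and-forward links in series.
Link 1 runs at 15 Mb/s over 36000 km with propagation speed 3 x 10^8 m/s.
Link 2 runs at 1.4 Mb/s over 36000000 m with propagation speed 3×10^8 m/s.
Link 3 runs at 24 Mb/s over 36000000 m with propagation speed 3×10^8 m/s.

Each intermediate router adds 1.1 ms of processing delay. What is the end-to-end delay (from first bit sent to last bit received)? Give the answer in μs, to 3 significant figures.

L = 601 × 8 = 4808 bits.
Transmission delays (L/R per hop): 320.533, 3434.29, 200.333 μs; sum = 3955.15 μs.
Propagation delays (d/s per hop): 120000, 120000, 120000 μs; sum = 360000 μs.
Processing at 2 router(s): 2 × 1.1 ms = 2200 μs.
End-to-end = 366000 μs.

366000 μs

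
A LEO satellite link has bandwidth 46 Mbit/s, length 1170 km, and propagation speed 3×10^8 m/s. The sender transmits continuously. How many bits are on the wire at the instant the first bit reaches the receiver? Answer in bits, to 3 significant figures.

Propagation delay = 1170000 / 300000000 = 0.0039 s.
BDP = R × t_prop = 46000000 × 0.0039 = 179400 bits.

179000 bits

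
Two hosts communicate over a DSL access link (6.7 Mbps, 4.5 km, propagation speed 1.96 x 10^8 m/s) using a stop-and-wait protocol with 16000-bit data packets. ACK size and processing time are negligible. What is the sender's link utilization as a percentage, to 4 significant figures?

98.11 %

t_tx = L/R = 16000/6700000 = 0.00238806 s.
t_prop = 4500/196000000 = 2.29592e-05 s; RTT = 4.59184e-05 s.
Cycle = t_tx + RTT = 0.00243398 s.
Utilization = t_tx / cycle = 0.00238806/0.00243398 = 98.11 %.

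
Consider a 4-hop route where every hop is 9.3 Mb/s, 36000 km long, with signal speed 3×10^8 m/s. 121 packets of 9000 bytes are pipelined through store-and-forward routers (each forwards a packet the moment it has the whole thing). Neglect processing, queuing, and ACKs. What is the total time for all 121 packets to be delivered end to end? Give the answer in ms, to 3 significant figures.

1440 ms

Per-hop transmission t_tx = L/R = 72000/9300000 = 7.74194 ms.
Per-hop propagation t_prop = 36000000/300000000 = 120 ms.
Pipeline fill: first packet needs 4·t_tx to clear all hops; remaining 120 packets each add one t_tx.
Total = (4+121-1)·t_tx + 4·t_prop = 124·7.74194 + 4·120 = 1440 ms.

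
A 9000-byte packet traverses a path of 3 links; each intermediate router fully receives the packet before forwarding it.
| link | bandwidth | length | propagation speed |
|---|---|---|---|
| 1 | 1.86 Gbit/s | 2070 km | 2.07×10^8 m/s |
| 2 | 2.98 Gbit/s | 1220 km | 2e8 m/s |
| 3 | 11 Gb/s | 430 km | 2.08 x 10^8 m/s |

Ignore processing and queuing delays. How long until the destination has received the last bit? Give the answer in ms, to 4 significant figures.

18.24 ms

L = 9000 × 8 = 72000 bits.
Transmission delays (L/R per hop): 0.0387097, 0.0241611, 0.00654545 ms; sum = 0.0694162 ms.
Propagation delays (d/s per hop): 10, 6.1, 2.06731 ms; sum = 18.1673 ms.
End-to-end = 18.24 ms.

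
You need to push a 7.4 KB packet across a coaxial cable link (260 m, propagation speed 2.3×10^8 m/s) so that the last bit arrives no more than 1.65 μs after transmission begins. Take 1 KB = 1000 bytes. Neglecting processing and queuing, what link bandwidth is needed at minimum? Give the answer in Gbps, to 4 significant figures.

113.9 Gbps

L = 59200 bits.
Propagation delay = 260 / 2.3e+08 = 1.13043 μs.
Transmission budget = 1.65 − 1.13043 = 0.519565 μs.
R ≥ L / t_tx = 59200 bits / 5.19565e-07 s = 113.9 Gbps.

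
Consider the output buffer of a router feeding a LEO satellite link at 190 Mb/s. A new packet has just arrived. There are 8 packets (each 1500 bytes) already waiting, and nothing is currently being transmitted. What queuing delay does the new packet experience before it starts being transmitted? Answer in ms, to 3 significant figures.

Each queued packet: L/R = 12000/190000000 = 0.0631579 ms.
8 queued → 0.505263 ms.
Queuing delay = 0.505 ms.

0.505 ms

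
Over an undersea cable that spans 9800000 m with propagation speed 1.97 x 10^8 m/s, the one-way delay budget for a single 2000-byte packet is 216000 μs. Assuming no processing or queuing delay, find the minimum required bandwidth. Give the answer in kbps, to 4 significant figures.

96.24 kbps

L = 16000 bits.
Propagation delay = 9800000 / 197000000 = 49746.2 μs.
Transmission budget = 216000 − 49746.2 = 166254 μs.
R ≥ L / t_tx = 16000 bits / 0.166254 s = 96.24 kbps.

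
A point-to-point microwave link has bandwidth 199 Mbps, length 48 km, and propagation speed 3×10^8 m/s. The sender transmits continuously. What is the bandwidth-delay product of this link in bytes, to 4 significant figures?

Propagation delay = 48000 / 300000000 = 0.00016 s.
BDP = R × t_prop = 199000000 × 0.00016 = 31840 bits.
In bytes: 31840/8 = 3980 bytes.

3980 bytes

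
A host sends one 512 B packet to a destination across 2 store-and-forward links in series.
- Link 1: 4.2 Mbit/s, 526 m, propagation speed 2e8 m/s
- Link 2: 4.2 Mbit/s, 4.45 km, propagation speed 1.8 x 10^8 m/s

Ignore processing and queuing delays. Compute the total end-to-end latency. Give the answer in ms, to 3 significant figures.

L = 512 × 8 = 4096 bits.
Transmission delay per hop = L/R = 4096/4200000 = 0.975238 ms; 2 hops → 1.95048 ms.
Propagation delays (d/s per hop): 0.00263, 0.0247222 ms; sum = 0.0273522 ms.
End-to-end = 1.98 ms.

1.98 ms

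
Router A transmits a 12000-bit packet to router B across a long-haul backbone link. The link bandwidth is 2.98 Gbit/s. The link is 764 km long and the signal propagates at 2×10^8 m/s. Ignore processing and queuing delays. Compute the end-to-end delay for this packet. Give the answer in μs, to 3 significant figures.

3820 μs

Transmission delay = L/R = 12000 / 2980000000 = 4.02685 μs.
Propagation delay = d/s = 764000 m / 200000000 m/s = 3820 μs.
Total = 3820 μs.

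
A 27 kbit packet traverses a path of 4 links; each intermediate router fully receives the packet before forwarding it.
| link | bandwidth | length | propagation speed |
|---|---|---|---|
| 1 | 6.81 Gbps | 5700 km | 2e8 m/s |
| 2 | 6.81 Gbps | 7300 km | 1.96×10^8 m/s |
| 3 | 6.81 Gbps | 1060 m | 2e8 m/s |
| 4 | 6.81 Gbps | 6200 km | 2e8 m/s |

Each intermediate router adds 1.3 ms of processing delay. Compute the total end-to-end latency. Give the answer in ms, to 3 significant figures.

L = 27000 bits.
Transmission delay per hop = L/R = 27000/6810000000 = 0.00396476 ms; 4 hops → 0.015859 ms.
Propagation delays (d/s per hop): 28.5, 37.2449, 0.0053, 31 ms; sum = 96.7502 ms.
Processing at 3 router(s): 3 × 1.3 ms = 3.9 ms.
End-to-end = 101 ms.

101 ms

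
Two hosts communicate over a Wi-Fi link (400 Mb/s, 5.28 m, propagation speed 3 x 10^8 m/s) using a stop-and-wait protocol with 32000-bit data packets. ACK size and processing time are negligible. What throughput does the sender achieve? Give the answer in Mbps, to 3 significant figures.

400 Mbps

t_tx = L/R = 32000/400000000 = 8e-05 s.
t_prop = 5.28/300000000 = 1.76e-08 s; RTT = 3.52e-08 s.
Cycle = t_tx + RTT = 8.00352e-05 s.
Throughput = L / cycle = 32000 / 8.00352e-05 = 400 Mbps.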